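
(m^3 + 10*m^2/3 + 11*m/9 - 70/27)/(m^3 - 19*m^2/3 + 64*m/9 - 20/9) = (9*m^2 + 36*m + 35)/(3*(3*m^2 - 17*m + 10))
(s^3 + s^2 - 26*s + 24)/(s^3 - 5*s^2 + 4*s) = (s + 6)/s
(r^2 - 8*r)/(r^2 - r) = (r - 8)/(r - 1)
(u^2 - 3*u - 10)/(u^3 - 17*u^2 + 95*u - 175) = (u + 2)/(u^2 - 12*u + 35)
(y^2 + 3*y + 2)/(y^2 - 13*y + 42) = (y^2 + 3*y + 2)/(y^2 - 13*y + 42)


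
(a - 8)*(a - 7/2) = a^2 - 23*a/2 + 28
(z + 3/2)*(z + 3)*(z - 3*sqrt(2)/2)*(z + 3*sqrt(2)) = z^4 + 3*sqrt(2)*z^3/2 + 9*z^3/2 - 9*z^2/2 + 27*sqrt(2)*z^2/4 - 81*z/2 + 27*sqrt(2)*z/4 - 81/2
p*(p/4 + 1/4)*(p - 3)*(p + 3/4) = p^4/4 - 5*p^3/16 - 9*p^2/8 - 9*p/16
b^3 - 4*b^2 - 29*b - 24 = (b - 8)*(b + 1)*(b + 3)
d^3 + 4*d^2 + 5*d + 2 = (d + 1)^2*(d + 2)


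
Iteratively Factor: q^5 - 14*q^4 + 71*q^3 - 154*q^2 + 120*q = (q - 2)*(q^4 - 12*q^3 + 47*q^2 - 60*q) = (q - 5)*(q - 2)*(q^3 - 7*q^2 + 12*q) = q*(q - 5)*(q - 2)*(q^2 - 7*q + 12) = q*(q - 5)*(q - 3)*(q - 2)*(q - 4)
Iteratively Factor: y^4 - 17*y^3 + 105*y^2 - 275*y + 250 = (y - 5)*(y^3 - 12*y^2 + 45*y - 50) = (y - 5)*(y - 2)*(y^2 - 10*y + 25) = (y - 5)^2*(y - 2)*(y - 5)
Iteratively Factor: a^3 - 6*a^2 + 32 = (a + 2)*(a^2 - 8*a + 16) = (a - 4)*(a + 2)*(a - 4)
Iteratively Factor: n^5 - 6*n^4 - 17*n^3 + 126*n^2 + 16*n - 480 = (n - 3)*(n^4 - 3*n^3 - 26*n^2 + 48*n + 160) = (n - 3)*(n + 4)*(n^3 - 7*n^2 + 2*n + 40) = (n - 5)*(n - 3)*(n + 4)*(n^2 - 2*n - 8) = (n - 5)*(n - 4)*(n - 3)*(n + 4)*(n + 2)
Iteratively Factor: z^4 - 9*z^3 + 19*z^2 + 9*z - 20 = (z - 4)*(z^3 - 5*z^2 - z + 5) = (z - 4)*(z + 1)*(z^2 - 6*z + 5) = (z - 4)*(z - 1)*(z + 1)*(z - 5)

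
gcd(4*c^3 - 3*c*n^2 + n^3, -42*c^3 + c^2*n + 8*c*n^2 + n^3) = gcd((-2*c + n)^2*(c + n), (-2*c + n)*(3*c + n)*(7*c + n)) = 2*c - n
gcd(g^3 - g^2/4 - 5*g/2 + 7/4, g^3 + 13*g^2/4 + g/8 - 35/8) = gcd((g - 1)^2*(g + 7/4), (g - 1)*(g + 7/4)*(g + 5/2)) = g^2 + 3*g/4 - 7/4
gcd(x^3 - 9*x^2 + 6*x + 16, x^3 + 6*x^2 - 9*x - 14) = x^2 - x - 2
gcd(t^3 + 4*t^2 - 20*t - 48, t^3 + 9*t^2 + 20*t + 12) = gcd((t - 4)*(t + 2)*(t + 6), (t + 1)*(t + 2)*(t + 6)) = t^2 + 8*t + 12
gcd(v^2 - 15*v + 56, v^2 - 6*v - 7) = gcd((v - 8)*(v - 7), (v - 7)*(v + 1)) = v - 7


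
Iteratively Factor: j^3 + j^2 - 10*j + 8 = (j - 2)*(j^2 + 3*j - 4) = (j - 2)*(j - 1)*(j + 4)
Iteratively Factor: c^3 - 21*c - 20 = (c + 4)*(c^2 - 4*c - 5) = (c + 1)*(c + 4)*(c - 5)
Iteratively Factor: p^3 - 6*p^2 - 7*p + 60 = (p - 5)*(p^2 - p - 12) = (p - 5)*(p - 4)*(p + 3)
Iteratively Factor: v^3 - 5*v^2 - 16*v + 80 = (v - 4)*(v^2 - v - 20) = (v - 5)*(v - 4)*(v + 4)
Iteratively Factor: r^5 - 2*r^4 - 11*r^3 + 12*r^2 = (r - 1)*(r^4 - r^3 - 12*r^2) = (r - 1)*(r + 3)*(r^3 - 4*r^2) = r*(r - 1)*(r + 3)*(r^2 - 4*r) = r*(r - 4)*(r - 1)*(r + 3)*(r)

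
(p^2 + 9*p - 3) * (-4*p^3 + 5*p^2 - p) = -4*p^5 - 31*p^4 + 56*p^3 - 24*p^2 + 3*p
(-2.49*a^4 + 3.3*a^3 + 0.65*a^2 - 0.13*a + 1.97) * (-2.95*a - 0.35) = 7.3455*a^5 - 8.8635*a^4 - 3.0725*a^3 + 0.156*a^2 - 5.766*a - 0.6895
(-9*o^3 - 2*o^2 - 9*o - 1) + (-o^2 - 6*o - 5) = -9*o^3 - 3*o^2 - 15*o - 6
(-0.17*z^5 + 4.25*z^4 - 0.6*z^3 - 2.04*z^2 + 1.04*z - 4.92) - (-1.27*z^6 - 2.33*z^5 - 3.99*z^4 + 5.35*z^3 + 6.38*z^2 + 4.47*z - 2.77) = 1.27*z^6 + 2.16*z^5 + 8.24*z^4 - 5.95*z^3 - 8.42*z^2 - 3.43*z - 2.15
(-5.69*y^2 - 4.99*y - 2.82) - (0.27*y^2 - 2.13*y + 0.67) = -5.96*y^2 - 2.86*y - 3.49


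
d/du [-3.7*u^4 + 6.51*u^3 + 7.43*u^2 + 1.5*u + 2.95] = -14.8*u^3 + 19.53*u^2 + 14.86*u + 1.5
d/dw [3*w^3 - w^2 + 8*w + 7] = 9*w^2 - 2*w + 8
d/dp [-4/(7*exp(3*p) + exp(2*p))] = 4*(21*exp(p) + 2)*exp(-2*p)/(7*exp(p) + 1)^2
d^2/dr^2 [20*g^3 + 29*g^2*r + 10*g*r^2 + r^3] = 20*g + 6*r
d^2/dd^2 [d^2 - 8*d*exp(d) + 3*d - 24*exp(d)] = -8*d*exp(d) - 40*exp(d) + 2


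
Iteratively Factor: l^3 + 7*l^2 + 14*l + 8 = (l + 4)*(l^2 + 3*l + 2) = (l + 2)*(l + 4)*(l + 1)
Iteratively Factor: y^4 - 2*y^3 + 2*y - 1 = (y - 1)*(y^3 - y^2 - y + 1) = (y - 1)^2*(y^2 - 1) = (y - 1)^2*(y + 1)*(y - 1)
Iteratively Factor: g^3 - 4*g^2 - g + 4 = (g - 1)*(g^2 - 3*g - 4) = (g - 1)*(g + 1)*(g - 4)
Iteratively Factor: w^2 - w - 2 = (w + 1)*(w - 2)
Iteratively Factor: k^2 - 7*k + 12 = (k - 4)*(k - 3)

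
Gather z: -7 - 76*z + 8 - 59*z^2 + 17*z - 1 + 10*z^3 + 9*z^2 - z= 10*z^3 - 50*z^2 - 60*z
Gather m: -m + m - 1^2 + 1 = 0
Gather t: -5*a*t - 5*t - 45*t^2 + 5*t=-5*a*t - 45*t^2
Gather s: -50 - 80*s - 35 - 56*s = -136*s - 85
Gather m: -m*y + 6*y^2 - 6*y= -m*y + 6*y^2 - 6*y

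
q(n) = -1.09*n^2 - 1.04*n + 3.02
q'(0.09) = -1.24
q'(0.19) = -1.45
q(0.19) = 2.78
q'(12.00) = -27.20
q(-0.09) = 3.10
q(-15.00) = -226.63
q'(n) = -2.18*n - 1.04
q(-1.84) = 1.24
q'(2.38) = -6.23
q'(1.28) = -3.83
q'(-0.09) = -0.84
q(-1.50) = 2.13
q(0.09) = 2.92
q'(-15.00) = 31.66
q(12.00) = -166.42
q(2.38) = -5.63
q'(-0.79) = 0.68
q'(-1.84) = 2.97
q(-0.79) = 3.16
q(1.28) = -0.10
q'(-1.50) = 2.23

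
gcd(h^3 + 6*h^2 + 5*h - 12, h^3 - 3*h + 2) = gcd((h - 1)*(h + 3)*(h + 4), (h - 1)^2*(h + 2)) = h - 1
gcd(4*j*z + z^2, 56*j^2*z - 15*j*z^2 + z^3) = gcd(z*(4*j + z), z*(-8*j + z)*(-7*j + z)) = z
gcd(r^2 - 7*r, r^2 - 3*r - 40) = 1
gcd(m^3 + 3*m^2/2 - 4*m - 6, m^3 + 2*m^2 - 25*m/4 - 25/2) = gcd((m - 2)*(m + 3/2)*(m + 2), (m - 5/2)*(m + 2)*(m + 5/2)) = m + 2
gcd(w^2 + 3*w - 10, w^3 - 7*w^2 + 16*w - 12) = w - 2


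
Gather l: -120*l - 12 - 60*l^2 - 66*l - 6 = -60*l^2 - 186*l - 18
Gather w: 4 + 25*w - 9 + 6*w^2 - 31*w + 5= 6*w^2 - 6*w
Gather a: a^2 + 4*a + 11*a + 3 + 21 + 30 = a^2 + 15*a + 54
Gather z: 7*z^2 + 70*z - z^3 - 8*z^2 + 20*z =-z^3 - z^2 + 90*z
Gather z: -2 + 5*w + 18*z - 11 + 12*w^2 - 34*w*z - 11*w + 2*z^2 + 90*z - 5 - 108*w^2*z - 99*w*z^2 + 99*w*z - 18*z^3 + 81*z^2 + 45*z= 12*w^2 - 6*w - 18*z^3 + z^2*(83 - 99*w) + z*(-108*w^2 + 65*w + 153) - 18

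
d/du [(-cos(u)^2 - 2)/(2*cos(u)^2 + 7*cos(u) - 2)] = (7*cos(u)^2 - 12*cos(u) - 14)*sin(u)/(7*cos(u) + cos(2*u) - 1)^2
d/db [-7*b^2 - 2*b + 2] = -14*b - 2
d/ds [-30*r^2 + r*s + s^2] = r + 2*s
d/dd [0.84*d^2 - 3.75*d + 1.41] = 1.68*d - 3.75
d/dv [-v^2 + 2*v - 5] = 2 - 2*v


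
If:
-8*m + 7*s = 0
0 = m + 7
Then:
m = -7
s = -8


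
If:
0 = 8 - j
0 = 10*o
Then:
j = 8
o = 0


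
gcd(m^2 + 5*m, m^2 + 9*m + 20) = m + 5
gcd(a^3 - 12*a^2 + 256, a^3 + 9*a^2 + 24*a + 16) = a + 4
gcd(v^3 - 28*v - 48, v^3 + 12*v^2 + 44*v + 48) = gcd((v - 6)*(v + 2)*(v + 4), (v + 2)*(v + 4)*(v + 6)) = v^2 + 6*v + 8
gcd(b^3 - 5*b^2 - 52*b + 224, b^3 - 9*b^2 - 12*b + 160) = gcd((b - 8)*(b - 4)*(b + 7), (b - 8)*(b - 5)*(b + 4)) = b - 8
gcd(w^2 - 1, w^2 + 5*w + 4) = w + 1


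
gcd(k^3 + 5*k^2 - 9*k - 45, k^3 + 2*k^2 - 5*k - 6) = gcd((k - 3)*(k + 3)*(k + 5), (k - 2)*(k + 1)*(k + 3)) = k + 3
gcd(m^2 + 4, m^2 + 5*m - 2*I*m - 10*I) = m - 2*I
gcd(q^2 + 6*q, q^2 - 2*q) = q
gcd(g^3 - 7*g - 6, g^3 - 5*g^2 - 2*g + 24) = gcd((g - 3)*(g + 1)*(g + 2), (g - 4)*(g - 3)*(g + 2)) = g^2 - g - 6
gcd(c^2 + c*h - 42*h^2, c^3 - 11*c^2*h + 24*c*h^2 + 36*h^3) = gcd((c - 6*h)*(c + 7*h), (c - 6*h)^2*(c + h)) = c - 6*h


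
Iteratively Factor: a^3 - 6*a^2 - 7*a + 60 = (a + 3)*(a^2 - 9*a + 20) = (a - 5)*(a + 3)*(a - 4)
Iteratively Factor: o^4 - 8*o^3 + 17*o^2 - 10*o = (o - 5)*(o^3 - 3*o^2 + 2*o) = (o - 5)*(o - 2)*(o^2 - o) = (o - 5)*(o - 2)*(o - 1)*(o)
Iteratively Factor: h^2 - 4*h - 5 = (h - 5)*(h + 1)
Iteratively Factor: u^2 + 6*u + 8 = (u + 2)*(u + 4)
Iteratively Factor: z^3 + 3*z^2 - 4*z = (z - 1)*(z^2 + 4*z) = (z - 1)*(z + 4)*(z)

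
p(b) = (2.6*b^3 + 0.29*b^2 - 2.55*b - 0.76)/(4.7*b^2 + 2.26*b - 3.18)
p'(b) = (-9.4*b - 2.26)*(2.6*b^3 + 0.29*b^2 - 2.55*b - 0.76)/(4.7*b^2 + 2.26*b - 3.18)^2 + (7.8*b^2 + 0.58*b - 2.55)/(4.7*b^2 + 2.26*b - 3.18) = (12.22*b^4 + 11.752*b^3 - 12.1636*b^2 + 5.2996*b + 9.8266)/(22.09*b^4 + 21.244*b^3 - 24.7844*b^2 - 14.3736*b + 10.1124)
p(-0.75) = -0.10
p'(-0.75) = -0.42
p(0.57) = 4.49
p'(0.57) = 92.91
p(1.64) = 0.55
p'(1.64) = 0.73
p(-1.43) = -1.29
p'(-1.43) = -0.58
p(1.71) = 0.60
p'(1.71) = 0.70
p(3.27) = 1.56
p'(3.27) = 0.57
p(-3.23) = -2.00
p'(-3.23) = 0.54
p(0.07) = 0.31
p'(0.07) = 1.13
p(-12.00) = -6.84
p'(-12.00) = 0.55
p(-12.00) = -6.84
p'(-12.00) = 0.55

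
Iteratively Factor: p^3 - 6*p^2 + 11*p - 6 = (p - 2)*(p^2 - 4*p + 3) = (p - 2)*(p - 1)*(p - 3)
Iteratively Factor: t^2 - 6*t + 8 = (t - 2)*(t - 4)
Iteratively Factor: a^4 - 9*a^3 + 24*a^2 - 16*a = (a - 4)*(a^3 - 5*a^2 + 4*a) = (a - 4)*(a - 1)*(a^2 - 4*a) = (a - 4)^2*(a - 1)*(a)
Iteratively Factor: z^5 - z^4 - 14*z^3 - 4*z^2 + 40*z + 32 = (z + 1)*(z^4 - 2*z^3 - 12*z^2 + 8*z + 32) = (z + 1)*(z + 2)*(z^3 - 4*z^2 - 4*z + 16) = (z - 4)*(z + 1)*(z + 2)*(z^2 - 4) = (z - 4)*(z - 2)*(z + 1)*(z + 2)*(z + 2)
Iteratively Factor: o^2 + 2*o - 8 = (o - 2)*(o + 4)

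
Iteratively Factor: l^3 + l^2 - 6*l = (l + 3)*(l^2 - 2*l) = l*(l + 3)*(l - 2)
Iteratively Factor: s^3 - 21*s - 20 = (s + 4)*(s^2 - 4*s - 5) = (s + 1)*(s + 4)*(s - 5)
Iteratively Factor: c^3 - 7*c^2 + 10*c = (c)*(c^2 - 7*c + 10) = c*(c - 2)*(c - 5)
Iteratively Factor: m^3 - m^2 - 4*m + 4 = (m - 2)*(m^2 + m - 2) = (m - 2)*(m + 2)*(m - 1)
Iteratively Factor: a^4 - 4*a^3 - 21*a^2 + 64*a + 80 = (a + 1)*(a^3 - 5*a^2 - 16*a + 80) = (a - 5)*(a + 1)*(a^2 - 16) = (a - 5)*(a + 1)*(a + 4)*(a - 4)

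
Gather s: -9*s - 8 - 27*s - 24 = -36*s - 32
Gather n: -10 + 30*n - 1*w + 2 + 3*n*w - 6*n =n*(3*w + 24) - w - 8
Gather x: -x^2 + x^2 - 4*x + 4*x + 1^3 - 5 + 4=0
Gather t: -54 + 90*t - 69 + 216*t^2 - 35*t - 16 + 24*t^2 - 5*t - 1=240*t^2 + 50*t - 140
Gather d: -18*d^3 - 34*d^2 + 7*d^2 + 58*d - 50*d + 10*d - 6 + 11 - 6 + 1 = -18*d^3 - 27*d^2 + 18*d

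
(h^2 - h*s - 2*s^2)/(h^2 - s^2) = (-h + 2*s)/(-h + s)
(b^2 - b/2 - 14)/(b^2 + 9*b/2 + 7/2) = (b - 4)/(b + 1)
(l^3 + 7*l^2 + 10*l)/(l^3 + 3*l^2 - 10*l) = (l + 2)/(l - 2)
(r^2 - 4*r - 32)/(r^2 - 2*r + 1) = (r^2 - 4*r - 32)/(r^2 - 2*r + 1)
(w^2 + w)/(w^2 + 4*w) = (w + 1)/(w + 4)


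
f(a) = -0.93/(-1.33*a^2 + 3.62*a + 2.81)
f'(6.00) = -0.02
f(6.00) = 0.04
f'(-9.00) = 0.00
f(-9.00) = 0.01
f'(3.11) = -2.98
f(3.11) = -0.77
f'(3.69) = -1.53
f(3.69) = 0.48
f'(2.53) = -0.24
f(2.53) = -0.27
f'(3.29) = -45.53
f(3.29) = -2.87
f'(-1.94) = 0.10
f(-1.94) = 0.10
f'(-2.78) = 0.03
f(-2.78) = 0.05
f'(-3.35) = 0.02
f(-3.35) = 0.04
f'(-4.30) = 0.01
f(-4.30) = 0.02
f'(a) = -0.93*(2.66*a - 3.62)/(-1.33*a^2 + 3.62*a + 2.81)^2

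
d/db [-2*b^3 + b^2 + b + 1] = -6*b^2 + 2*b + 1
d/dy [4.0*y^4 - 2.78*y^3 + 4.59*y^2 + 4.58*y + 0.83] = 16.0*y^3 - 8.34*y^2 + 9.18*y + 4.58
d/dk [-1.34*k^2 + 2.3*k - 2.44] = 2.3 - 2.68*k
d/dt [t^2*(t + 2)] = t*(3*t + 4)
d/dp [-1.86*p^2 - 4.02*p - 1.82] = -3.72*p - 4.02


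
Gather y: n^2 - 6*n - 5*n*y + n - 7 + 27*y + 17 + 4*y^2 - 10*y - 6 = n^2 - 5*n + 4*y^2 + y*(17 - 5*n) + 4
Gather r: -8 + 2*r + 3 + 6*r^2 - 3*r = 6*r^2 - r - 5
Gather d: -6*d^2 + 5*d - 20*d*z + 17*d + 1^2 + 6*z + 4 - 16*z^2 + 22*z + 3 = -6*d^2 + d*(22 - 20*z) - 16*z^2 + 28*z + 8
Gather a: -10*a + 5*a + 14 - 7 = 7 - 5*a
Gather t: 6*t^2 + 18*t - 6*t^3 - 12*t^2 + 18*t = -6*t^3 - 6*t^2 + 36*t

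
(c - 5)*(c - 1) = c^2 - 6*c + 5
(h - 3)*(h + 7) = h^2 + 4*h - 21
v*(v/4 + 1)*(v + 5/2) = v^3/4 + 13*v^2/8 + 5*v/2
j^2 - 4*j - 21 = (j - 7)*(j + 3)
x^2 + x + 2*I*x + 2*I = (x + 1)*(x + 2*I)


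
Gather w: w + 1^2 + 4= w + 5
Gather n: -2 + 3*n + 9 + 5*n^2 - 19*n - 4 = 5*n^2 - 16*n + 3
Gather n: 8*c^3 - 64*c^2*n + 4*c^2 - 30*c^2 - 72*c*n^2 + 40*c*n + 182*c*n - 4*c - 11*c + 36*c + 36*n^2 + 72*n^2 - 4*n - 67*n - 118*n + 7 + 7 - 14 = 8*c^3 - 26*c^2 + 21*c + n^2*(108 - 72*c) + n*(-64*c^2 + 222*c - 189)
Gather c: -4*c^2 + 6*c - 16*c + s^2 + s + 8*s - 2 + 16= -4*c^2 - 10*c + s^2 + 9*s + 14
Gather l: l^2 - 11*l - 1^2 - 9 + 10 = l^2 - 11*l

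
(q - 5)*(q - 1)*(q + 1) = q^3 - 5*q^2 - q + 5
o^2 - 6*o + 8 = (o - 4)*(o - 2)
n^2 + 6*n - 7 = (n - 1)*(n + 7)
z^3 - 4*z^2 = z^2*(z - 4)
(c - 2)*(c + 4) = c^2 + 2*c - 8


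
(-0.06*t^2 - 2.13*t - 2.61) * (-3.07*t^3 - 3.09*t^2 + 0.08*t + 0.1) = 0.1842*t^5 + 6.7245*t^4 + 14.5896*t^3 + 7.8885*t^2 - 0.4218*t - 0.261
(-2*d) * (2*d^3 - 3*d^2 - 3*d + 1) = -4*d^4 + 6*d^3 + 6*d^2 - 2*d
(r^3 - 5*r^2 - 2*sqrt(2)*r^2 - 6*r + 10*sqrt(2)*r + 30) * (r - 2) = r^4 - 7*r^3 - 2*sqrt(2)*r^3 + 4*r^2 + 14*sqrt(2)*r^2 - 20*sqrt(2)*r + 42*r - 60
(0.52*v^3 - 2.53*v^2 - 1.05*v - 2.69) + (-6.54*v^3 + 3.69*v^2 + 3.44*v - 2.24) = -6.02*v^3 + 1.16*v^2 + 2.39*v - 4.93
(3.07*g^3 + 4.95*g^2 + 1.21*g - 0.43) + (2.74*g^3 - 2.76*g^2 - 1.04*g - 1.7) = 5.81*g^3 + 2.19*g^2 + 0.17*g - 2.13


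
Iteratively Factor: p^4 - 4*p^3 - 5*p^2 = (p)*(p^3 - 4*p^2 - 5*p) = p*(p - 5)*(p^2 + p) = p^2*(p - 5)*(p + 1)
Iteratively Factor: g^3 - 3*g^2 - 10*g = (g - 5)*(g^2 + 2*g) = (g - 5)*(g + 2)*(g)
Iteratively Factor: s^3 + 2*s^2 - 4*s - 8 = (s - 2)*(s^2 + 4*s + 4) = (s - 2)*(s + 2)*(s + 2)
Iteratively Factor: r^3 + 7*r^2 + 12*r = (r + 4)*(r^2 + 3*r) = (r + 3)*(r + 4)*(r)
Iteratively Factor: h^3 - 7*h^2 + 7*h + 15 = (h - 3)*(h^2 - 4*h - 5) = (h - 5)*(h - 3)*(h + 1)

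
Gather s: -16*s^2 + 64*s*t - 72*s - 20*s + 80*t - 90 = -16*s^2 + s*(64*t - 92) + 80*t - 90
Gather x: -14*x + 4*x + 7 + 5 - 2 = 10 - 10*x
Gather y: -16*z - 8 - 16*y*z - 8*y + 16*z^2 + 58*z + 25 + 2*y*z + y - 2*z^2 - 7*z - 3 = y*(-14*z - 7) + 14*z^2 + 35*z + 14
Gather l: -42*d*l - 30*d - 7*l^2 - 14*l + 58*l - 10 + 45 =-30*d - 7*l^2 + l*(44 - 42*d) + 35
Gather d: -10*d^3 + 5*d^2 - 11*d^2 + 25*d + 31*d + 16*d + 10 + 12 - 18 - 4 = -10*d^3 - 6*d^2 + 72*d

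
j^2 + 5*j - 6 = (j - 1)*(j + 6)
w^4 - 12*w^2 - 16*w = w*(w - 4)*(w + 2)^2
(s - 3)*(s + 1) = s^2 - 2*s - 3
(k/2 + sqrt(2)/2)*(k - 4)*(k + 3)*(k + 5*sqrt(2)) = k^4/2 - k^3/2 + 3*sqrt(2)*k^3 - 3*sqrt(2)*k^2 - k^2 - 36*sqrt(2)*k - 5*k - 60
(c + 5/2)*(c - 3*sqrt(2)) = c^2 - 3*sqrt(2)*c + 5*c/2 - 15*sqrt(2)/2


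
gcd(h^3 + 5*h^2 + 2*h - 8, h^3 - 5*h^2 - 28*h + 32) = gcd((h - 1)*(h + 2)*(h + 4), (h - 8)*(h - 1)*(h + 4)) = h^2 + 3*h - 4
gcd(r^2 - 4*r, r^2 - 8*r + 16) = r - 4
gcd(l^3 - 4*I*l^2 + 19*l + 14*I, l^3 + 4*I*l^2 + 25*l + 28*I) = l + I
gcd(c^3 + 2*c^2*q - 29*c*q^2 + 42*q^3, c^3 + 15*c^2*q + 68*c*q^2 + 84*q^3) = c + 7*q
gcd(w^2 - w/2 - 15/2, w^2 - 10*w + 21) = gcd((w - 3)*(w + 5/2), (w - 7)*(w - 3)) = w - 3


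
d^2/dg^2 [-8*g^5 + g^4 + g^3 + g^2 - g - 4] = -160*g^3 + 12*g^2 + 6*g + 2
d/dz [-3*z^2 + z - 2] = 1 - 6*z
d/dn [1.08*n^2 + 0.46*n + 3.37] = 2.16*n + 0.46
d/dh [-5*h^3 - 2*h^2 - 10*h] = -15*h^2 - 4*h - 10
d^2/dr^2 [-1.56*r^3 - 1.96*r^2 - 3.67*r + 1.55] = -9.36*r - 3.92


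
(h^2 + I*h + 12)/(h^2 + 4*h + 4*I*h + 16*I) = (h - 3*I)/(h + 4)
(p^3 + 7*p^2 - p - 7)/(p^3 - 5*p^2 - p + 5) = (p + 7)/(p - 5)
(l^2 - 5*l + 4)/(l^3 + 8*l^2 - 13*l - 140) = (l - 1)/(l^2 + 12*l + 35)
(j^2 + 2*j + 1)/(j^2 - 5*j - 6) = (j + 1)/(j - 6)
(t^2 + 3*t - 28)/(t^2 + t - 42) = (t - 4)/(t - 6)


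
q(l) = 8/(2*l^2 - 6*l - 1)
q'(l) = 8*(6 - 4*l)/(2*l^2 - 6*l - 1)^2 = 16*(3 - 2*l)/(-2*l^2 + 6*l + 1)^2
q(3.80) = 1.57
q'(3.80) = -2.85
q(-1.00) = 1.14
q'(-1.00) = 1.63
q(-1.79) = 0.50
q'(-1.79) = 0.40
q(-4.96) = 0.10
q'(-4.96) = 0.03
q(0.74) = -1.84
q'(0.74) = 1.29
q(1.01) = -1.59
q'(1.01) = 0.62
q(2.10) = -1.67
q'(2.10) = -0.84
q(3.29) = 8.81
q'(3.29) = -69.44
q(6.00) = 0.23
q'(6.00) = -0.12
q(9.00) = 0.07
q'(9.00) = -0.02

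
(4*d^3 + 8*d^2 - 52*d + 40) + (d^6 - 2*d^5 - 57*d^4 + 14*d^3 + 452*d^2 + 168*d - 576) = d^6 - 2*d^5 - 57*d^4 + 18*d^3 + 460*d^2 + 116*d - 536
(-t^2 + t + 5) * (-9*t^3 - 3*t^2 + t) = 9*t^5 - 6*t^4 - 49*t^3 - 14*t^2 + 5*t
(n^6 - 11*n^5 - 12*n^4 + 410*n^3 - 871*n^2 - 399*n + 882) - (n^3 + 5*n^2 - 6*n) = n^6 - 11*n^5 - 12*n^4 + 409*n^3 - 876*n^2 - 393*n + 882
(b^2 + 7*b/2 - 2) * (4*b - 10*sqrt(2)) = 4*b^3 - 10*sqrt(2)*b^2 + 14*b^2 - 35*sqrt(2)*b - 8*b + 20*sqrt(2)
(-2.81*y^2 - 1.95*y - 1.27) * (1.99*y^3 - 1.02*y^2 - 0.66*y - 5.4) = -5.5919*y^5 - 1.0143*y^4 + 1.3163*y^3 + 17.7564*y^2 + 11.3682*y + 6.858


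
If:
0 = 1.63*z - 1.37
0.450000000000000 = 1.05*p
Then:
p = 0.43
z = 0.84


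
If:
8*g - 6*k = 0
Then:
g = 3*k/4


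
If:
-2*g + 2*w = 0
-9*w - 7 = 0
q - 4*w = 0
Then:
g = -7/9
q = -28/9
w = -7/9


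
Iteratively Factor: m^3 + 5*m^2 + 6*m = (m + 3)*(m^2 + 2*m) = (m + 2)*(m + 3)*(m)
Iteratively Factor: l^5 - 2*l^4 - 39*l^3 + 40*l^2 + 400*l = (l + 4)*(l^4 - 6*l^3 - 15*l^2 + 100*l) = (l + 4)^2*(l^3 - 10*l^2 + 25*l) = (l - 5)*(l + 4)^2*(l^2 - 5*l) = (l - 5)^2*(l + 4)^2*(l)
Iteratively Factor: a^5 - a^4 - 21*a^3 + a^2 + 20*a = (a - 5)*(a^4 + 4*a^3 - a^2 - 4*a) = a*(a - 5)*(a^3 + 4*a^2 - a - 4) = a*(a - 5)*(a - 1)*(a^2 + 5*a + 4) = a*(a - 5)*(a - 1)*(a + 1)*(a + 4)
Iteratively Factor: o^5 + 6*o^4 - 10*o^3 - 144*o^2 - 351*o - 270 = (o + 3)*(o^4 + 3*o^3 - 19*o^2 - 87*o - 90) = (o + 3)^2*(o^3 - 19*o - 30) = (o + 2)*(o + 3)^2*(o^2 - 2*o - 15) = (o - 5)*(o + 2)*(o + 3)^2*(o + 3)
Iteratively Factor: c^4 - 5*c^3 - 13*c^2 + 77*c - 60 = (c - 3)*(c^3 - 2*c^2 - 19*c + 20) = (c - 3)*(c - 1)*(c^2 - c - 20) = (c - 5)*(c - 3)*(c - 1)*(c + 4)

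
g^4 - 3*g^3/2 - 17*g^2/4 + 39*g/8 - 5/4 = (g - 5/2)*(g - 1/2)^2*(g + 2)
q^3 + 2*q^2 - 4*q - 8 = (q - 2)*(q + 2)^2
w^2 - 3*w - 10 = (w - 5)*(w + 2)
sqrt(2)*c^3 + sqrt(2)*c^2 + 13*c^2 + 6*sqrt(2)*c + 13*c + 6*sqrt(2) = (c + 1)*(c + 6*sqrt(2))*(sqrt(2)*c + 1)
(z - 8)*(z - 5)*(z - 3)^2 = z^4 - 19*z^3 + 127*z^2 - 357*z + 360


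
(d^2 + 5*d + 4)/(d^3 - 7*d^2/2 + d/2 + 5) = 2*(d + 4)/(2*d^2 - 9*d + 10)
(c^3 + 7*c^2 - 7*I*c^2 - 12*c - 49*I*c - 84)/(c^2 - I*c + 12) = (c^2 + c*(7 - 3*I) - 21*I)/(c + 3*I)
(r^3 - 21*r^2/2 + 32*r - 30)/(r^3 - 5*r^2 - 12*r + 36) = (r - 5/2)/(r + 3)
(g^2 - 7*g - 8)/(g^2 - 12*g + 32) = (g + 1)/(g - 4)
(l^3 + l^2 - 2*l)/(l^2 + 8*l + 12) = l*(l - 1)/(l + 6)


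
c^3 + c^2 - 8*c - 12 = (c - 3)*(c + 2)^2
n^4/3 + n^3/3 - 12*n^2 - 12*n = n*(n/3 + 1/3)*(n - 6)*(n + 6)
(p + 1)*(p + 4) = p^2 + 5*p + 4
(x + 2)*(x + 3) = x^2 + 5*x + 6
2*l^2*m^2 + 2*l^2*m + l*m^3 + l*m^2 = m*(2*l + m)*(l*m + l)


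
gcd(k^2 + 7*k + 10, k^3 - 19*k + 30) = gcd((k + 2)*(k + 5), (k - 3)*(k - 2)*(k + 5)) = k + 5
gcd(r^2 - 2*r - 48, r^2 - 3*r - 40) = r - 8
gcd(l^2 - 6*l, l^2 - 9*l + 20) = 1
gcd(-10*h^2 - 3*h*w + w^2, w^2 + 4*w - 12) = 1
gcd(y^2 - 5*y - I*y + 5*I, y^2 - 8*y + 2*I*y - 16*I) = 1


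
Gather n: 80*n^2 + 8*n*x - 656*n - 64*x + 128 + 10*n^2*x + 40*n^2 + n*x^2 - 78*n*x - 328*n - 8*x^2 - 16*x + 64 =n^2*(10*x + 120) + n*(x^2 - 70*x - 984) - 8*x^2 - 80*x + 192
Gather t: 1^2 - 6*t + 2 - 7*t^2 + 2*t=-7*t^2 - 4*t + 3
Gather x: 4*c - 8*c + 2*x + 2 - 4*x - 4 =-4*c - 2*x - 2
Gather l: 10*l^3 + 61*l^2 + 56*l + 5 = 10*l^3 + 61*l^2 + 56*l + 5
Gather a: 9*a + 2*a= 11*a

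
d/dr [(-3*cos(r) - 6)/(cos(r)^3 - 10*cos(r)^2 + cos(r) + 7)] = 3*(77*cos(r)/2 + 2*cos(2*r) - cos(3*r)/2 + 7)*sin(r)/(cos(r)^3 - 10*cos(r)^2 + cos(r) + 7)^2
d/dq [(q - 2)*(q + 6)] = 2*q + 4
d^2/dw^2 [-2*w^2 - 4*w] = -4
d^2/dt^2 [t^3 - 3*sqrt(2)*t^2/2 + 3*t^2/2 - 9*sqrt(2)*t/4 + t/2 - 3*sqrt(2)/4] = 6*t - 3*sqrt(2) + 3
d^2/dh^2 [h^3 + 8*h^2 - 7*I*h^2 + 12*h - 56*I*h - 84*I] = 6*h + 16 - 14*I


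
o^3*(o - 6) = o^4 - 6*o^3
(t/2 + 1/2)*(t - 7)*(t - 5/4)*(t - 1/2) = t^4/2 - 31*t^3/8 + 33*t^2/16 + 17*t/4 - 35/16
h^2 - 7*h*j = h*(h - 7*j)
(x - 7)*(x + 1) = x^2 - 6*x - 7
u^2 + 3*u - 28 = (u - 4)*(u + 7)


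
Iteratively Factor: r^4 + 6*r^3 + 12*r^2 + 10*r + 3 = (r + 1)*(r^3 + 5*r^2 + 7*r + 3) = (r + 1)^2*(r^2 + 4*r + 3) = (r + 1)^2*(r + 3)*(r + 1)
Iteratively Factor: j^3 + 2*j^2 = (j)*(j^2 + 2*j) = j^2*(j + 2)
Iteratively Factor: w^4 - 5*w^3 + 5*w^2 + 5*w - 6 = (w + 1)*(w^3 - 6*w^2 + 11*w - 6) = (w - 2)*(w + 1)*(w^2 - 4*w + 3) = (w - 3)*(w - 2)*(w + 1)*(w - 1)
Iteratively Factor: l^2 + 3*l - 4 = (l + 4)*(l - 1)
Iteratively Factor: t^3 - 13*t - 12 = (t - 4)*(t^2 + 4*t + 3) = (t - 4)*(t + 1)*(t + 3)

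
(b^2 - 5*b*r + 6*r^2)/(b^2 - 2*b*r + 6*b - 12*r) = (b - 3*r)/(b + 6)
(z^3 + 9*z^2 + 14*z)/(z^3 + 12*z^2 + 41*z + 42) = z/(z + 3)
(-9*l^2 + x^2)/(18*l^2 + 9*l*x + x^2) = (-3*l + x)/(6*l + x)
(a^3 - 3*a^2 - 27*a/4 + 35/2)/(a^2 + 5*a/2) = a - 11/2 + 7/a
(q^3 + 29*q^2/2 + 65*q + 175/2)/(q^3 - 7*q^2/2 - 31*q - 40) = (q^2 + 12*q + 35)/(q^2 - 6*q - 16)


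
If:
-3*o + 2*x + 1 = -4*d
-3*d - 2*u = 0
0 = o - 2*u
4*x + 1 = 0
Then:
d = -1/26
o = 3/26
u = 3/52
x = -1/4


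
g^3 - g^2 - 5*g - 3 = (g - 3)*(g + 1)^2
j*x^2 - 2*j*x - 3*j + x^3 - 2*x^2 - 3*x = (j + x)*(x - 3)*(x + 1)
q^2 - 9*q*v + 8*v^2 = (q - 8*v)*(q - v)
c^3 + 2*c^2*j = c^2*(c + 2*j)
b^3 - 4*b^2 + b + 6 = (b - 3)*(b - 2)*(b + 1)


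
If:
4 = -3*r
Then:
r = -4/3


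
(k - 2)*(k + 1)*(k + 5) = k^3 + 4*k^2 - 7*k - 10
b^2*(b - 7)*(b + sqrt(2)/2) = b^4 - 7*b^3 + sqrt(2)*b^3/2 - 7*sqrt(2)*b^2/2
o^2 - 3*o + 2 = (o - 2)*(o - 1)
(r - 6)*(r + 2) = r^2 - 4*r - 12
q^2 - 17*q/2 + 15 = (q - 6)*(q - 5/2)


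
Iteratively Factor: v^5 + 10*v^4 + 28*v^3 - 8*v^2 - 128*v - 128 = (v + 2)*(v^4 + 8*v^3 + 12*v^2 - 32*v - 64) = (v - 2)*(v + 2)*(v^3 + 10*v^2 + 32*v + 32) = (v - 2)*(v + 2)*(v + 4)*(v^2 + 6*v + 8) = (v - 2)*(v + 2)^2*(v + 4)*(v + 4)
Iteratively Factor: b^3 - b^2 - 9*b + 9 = (b + 3)*(b^2 - 4*b + 3) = (b - 3)*(b + 3)*(b - 1)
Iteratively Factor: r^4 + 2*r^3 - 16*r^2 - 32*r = (r)*(r^3 + 2*r^2 - 16*r - 32) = r*(r + 2)*(r^2 - 16) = r*(r - 4)*(r + 2)*(r + 4)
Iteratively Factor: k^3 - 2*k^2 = (k)*(k^2 - 2*k) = k*(k - 2)*(k)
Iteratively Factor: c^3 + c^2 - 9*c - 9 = (c + 1)*(c^2 - 9) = (c - 3)*(c + 1)*(c + 3)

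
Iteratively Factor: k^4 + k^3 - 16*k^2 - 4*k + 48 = (k - 2)*(k^3 + 3*k^2 - 10*k - 24) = (k - 2)*(k + 2)*(k^2 + k - 12) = (k - 2)*(k + 2)*(k + 4)*(k - 3)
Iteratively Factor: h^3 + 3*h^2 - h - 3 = (h + 1)*(h^2 + 2*h - 3) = (h + 1)*(h + 3)*(h - 1)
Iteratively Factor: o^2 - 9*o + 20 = (o - 5)*(o - 4)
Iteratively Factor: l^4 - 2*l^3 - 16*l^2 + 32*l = (l + 4)*(l^3 - 6*l^2 + 8*l) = (l - 4)*(l + 4)*(l^2 - 2*l) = l*(l - 4)*(l + 4)*(l - 2)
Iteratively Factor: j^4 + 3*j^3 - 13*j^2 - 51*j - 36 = (j + 1)*(j^3 + 2*j^2 - 15*j - 36) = (j + 1)*(j + 3)*(j^2 - j - 12) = (j - 4)*(j + 1)*(j + 3)*(j + 3)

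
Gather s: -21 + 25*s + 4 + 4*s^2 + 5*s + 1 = 4*s^2 + 30*s - 16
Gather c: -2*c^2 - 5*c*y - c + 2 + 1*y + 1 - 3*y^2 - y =-2*c^2 + c*(-5*y - 1) - 3*y^2 + 3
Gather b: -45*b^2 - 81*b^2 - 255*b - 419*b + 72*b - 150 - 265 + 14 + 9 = -126*b^2 - 602*b - 392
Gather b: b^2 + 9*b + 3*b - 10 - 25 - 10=b^2 + 12*b - 45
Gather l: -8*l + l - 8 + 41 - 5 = 28 - 7*l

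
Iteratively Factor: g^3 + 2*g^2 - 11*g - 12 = (g - 3)*(g^2 + 5*g + 4) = (g - 3)*(g + 1)*(g + 4)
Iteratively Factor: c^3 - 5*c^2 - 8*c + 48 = (c + 3)*(c^2 - 8*c + 16) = (c - 4)*(c + 3)*(c - 4)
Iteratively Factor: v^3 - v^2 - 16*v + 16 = (v - 4)*(v^2 + 3*v - 4) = (v - 4)*(v + 4)*(v - 1)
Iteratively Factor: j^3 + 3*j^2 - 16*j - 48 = (j - 4)*(j^2 + 7*j + 12) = (j - 4)*(j + 4)*(j + 3)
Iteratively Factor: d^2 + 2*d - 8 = (d - 2)*(d + 4)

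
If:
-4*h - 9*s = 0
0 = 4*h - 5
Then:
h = 5/4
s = -5/9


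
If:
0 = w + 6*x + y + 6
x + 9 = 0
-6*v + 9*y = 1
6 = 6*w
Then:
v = 211/3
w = 1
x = -9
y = 47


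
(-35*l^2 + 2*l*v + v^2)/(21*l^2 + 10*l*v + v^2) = (-5*l + v)/(3*l + v)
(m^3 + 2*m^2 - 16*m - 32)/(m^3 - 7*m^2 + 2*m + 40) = (m + 4)/(m - 5)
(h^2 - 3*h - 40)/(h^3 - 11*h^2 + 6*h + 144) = (h + 5)/(h^2 - 3*h - 18)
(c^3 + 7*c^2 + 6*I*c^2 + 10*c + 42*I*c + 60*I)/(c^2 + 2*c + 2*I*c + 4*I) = (c^2 + c*(5 + 6*I) + 30*I)/(c + 2*I)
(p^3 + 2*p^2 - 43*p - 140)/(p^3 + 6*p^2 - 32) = (p^2 - 2*p - 35)/(p^2 + 2*p - 8)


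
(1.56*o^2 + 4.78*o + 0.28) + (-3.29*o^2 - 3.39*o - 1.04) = -1.73*o^2 + 1.39*o - 0.76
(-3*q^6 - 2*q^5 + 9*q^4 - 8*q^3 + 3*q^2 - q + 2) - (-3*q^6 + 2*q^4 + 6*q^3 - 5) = -2*q^5 + 7*q^4 - 14*q^3 + 3*q^2 - q + 7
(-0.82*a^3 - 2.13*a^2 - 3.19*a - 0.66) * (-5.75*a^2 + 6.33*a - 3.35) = 4.715*a^5 + 7.0569*a^4 + 7.6066*a^3 - 9.2622*a^2 + 6.5087*a + 2.211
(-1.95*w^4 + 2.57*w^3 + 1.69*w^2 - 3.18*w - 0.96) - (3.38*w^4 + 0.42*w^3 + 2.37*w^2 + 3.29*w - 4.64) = -5.33*w^4 + 2.15*w^3 - 0.68*w^2 - 6.47*w + 3.68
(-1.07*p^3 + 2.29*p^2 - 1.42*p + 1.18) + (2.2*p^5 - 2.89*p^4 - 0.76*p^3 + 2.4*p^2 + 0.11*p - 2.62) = 2.2*p^5 - 2.89*p^4 - 1.83*p^3 + 4.69*p^2 - 1.31*p - 1.44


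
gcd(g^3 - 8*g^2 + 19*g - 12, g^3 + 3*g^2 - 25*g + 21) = g^2 - 4*g + 3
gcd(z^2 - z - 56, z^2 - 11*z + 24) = z - 8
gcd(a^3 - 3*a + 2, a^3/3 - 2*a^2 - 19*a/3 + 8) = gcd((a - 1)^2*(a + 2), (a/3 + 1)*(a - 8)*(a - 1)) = a - 1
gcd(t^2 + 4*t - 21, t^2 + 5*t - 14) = t + 7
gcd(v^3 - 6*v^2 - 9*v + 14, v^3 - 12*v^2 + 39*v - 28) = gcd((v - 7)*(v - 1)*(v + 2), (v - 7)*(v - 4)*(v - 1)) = v^2 - 8*v + 7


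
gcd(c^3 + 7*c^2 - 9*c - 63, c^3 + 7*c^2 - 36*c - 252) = c + 7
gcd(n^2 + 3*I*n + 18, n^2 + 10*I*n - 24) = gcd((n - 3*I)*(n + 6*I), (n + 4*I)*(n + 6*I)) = n + 6*I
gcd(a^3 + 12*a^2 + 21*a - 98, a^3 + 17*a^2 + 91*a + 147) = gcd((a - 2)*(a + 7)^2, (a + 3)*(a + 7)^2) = a^2 + 14*a + 49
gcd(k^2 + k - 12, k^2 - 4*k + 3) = k - 3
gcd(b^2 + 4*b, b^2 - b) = b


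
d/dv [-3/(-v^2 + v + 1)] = 3*(1 - 2*v)/(-v^2 + v + 1)^2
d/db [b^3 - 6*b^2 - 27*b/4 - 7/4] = 3*b^2 - 12*b - 27/4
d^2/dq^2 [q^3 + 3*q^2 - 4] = 6*q + 6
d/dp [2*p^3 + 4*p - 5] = 6*p^2 + 4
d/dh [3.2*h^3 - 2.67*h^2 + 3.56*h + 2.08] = 9.6*h^2 - 5.34*h + 3.56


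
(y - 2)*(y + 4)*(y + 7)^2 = y^4 + 16*y^3 + 69*y^2 - 14*y - 392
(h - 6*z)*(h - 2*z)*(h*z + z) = h^3*z - 8*h^2*z^2 + h^2*z + 12*h*z^3 - 8*h*z^2 + 12*z^3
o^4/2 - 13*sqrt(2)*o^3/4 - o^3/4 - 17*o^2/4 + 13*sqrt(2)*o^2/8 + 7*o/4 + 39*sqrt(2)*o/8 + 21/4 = (o/2 + 1/2)*(o - 3/2)*(o - 7*sqrt(2))*(o + sqrt(2)/2)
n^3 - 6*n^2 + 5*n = n*(n - 5)*(n - 1)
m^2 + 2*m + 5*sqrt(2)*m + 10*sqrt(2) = (m + 2)*(m + 5*sqrt(2))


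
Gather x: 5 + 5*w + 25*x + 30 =5*w + 25*x + 35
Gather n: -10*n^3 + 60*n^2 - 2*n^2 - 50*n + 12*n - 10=-10*n^3 + 58*n^2 - 38*n - 10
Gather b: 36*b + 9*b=45*b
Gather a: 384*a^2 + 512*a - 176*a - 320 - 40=384*a^2 + 336*a - 360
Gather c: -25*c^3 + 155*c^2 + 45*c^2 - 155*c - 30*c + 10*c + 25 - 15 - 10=-25*c^3 + 200*c^2 - 175*c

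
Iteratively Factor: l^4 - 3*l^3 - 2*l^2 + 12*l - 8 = (l - 2)*(l^3 - l^2 - 4*l + 4) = (l - 2)*(l - 1)*(l^2 - 4) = (l - 2)*(l - 1)*(l + 2)*(l - 2)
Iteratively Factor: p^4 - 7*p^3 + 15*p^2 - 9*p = (p - 1)*(p^3 - 6*p^2 + 9*p) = p*(p - 1)*(p^2 - 6*p + 9) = p*(p - 3)*(p - 1)*(p - 3)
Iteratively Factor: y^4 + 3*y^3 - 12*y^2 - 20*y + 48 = (y + 4)*(y^3 - y^2 - 8*y + 12) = (y + 3)*(y + 4)*(y^2 - 4*y + 4) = (y - 2)*(y + 3)*(y + 4)*(y - 2)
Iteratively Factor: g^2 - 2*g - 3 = (g + 1)*(g - 3)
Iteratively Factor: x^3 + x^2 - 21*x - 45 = (x + 3)*(x^2 - 2*x - 15) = (x - 5)*(x + 3)*(x + 3)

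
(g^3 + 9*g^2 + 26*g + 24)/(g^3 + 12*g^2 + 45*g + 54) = (g^2 + 6*g + 8)/(g^2 + 9*g + 18)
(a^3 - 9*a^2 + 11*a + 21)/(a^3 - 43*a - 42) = (a - 3)/(a + 6)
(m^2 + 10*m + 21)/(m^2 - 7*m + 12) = (m^2 + 10*m + 21)/(m^2 - 7*m + 12)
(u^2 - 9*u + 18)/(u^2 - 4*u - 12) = (u - 3)/(u + 2)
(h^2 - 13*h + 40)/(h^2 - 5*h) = (h - 8)/h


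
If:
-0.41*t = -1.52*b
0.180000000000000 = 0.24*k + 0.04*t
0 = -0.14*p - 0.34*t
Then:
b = 0.269736842105263*t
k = 0.75 - 0.166666666666667*t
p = -2.42857142857143*t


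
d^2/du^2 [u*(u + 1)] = 2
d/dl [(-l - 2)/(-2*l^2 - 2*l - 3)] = (2*l^2 + 2*l - 2*(l + 2)*(2*l + 1) + 3)/(2*l^2 + 2*l + 3)^2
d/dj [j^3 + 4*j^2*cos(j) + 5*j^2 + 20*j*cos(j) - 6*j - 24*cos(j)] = -4*j^2*sin(j) + 3*j^2 - 20*j*sin(j) + 8*j*cos(j) + 10*j + 24*sin(j) + 20*cos(j) - 6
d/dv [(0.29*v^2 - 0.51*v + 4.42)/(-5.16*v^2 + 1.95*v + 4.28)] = (-2.0661*v^2 + 48.0968*v - 10.8018)/(26.6256*v^4 - 20.124*v^3 - 40.3671*v^2 + 16.692*v + 18.3184)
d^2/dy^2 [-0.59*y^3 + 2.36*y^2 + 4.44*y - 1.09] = 4.72 - 3.54*y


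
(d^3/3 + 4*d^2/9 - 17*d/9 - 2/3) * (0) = 0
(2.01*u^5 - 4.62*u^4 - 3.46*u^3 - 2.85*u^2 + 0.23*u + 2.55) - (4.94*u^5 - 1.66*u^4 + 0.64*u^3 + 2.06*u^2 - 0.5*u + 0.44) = -2.93*u^5 - 2.96*u^4 - 4.1*u^3 - 4.91*u^2 + 0.73*u + 2.11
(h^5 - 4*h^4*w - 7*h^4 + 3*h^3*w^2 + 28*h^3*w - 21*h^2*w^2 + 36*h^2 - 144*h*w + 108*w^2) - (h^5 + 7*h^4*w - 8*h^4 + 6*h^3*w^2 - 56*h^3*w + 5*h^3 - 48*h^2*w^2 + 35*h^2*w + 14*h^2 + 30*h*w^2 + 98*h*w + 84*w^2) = -11*h^4*w + h^4 - 3*h^3*w^2 + 84*h^3*w - 5*h^3 + 27*h^2*w^2 - 35*h^2*w + 22*h^2 - 30*h*w^2 - 242*h*w + 24*w^2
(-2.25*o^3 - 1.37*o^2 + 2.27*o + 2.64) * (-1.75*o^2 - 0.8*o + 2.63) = 3.9375*o^5 + 4.1975*o^4 - 8.794*o^3 - 10.0391*o^2 + 3.8581*o + 6.9432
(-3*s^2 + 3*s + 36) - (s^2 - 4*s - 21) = -4*s^2 + 7*s + 57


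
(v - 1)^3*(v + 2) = v^4 - v^3 - 3*v^2 + 5*v - 2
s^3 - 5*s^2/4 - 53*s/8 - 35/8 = (s - 7/2)*(s + 1)*(s + 5/4)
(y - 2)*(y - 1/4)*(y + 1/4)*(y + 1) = y^4 - y^3 - 33*y^2/16 + y/16 + 1/8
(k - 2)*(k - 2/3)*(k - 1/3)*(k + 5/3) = k^4 - 4*k^3/3 - 25*k^2/9 + 88*k/27 - 20/27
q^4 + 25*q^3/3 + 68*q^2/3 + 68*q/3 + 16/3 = (q + 1/3)*(q + 2)^2*(q + 4)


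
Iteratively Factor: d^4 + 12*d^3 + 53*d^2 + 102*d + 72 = (d + 4)*(d^3 + 8*d^2 + 21*d + 18) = (d + 2)*(d + 4)*(d^2 + 6*d + 9) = (d + 2)*(d + 3)*(d + 4)*(d + 3)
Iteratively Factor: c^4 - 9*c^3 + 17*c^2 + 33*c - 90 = (c - 5)*(c^3 - 4*c^2 - 3*c + 18) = (c - 5)*(c - 3)*(c^2 - c - 6) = (c - 5)*(c - 3)^2*(c + 2)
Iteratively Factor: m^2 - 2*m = (m)*(m - 2)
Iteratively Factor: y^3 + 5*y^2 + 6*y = (y)*(y^2 + 5*y + 6) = y*(y + 3)*(y + 2)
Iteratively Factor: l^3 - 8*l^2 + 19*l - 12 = (l - 1)*(l^2 - 7*l + 12) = (l - 3)*(l - 1)*(l - 4)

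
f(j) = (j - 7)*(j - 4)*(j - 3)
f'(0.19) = 55.79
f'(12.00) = 157.00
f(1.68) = -16.29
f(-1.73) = -236.61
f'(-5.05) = 278.91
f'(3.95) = -2.79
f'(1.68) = 22.43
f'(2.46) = 10.27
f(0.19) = -72.91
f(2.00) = -10.00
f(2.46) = -3.78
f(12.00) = 360.00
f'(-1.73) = 118.42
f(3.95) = 0.14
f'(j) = (j - 7)*(j - 4) + (j - 7)*(j - 3) + (j - 4)*(j - 3) = 3*j^2 - 28*j + 61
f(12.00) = 360.00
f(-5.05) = -877.87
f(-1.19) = -178.10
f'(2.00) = 17.00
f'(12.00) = 157.00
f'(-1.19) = 98.57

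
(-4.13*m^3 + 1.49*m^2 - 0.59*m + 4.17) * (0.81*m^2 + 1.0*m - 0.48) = -3.3453*m^5 - 2.9231*m^4 + 2.9945*m^3 + 2.0725*m^2 + 4.4532*m - 2.0016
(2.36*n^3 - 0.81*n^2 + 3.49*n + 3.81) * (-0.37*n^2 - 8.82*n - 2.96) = -0.8732*n^5 - 20.5155*n^4 - 1.1327*n^3 - 29.7939*n^2 - 43.9346*n - 11.2776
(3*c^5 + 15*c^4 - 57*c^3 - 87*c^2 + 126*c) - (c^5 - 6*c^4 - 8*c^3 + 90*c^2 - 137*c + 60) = 2*c^5 + 21*c^4 - 49*c^3 - 177*c^2 + 263*c - 60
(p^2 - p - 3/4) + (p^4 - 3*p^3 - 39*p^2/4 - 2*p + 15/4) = p^4 - 3*p^3 - 35*p^2/4 - 3*p + 3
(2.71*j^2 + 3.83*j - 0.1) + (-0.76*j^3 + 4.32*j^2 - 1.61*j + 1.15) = -0.76*j^3 + 7.03*j^2 + 2.22*j + 1.05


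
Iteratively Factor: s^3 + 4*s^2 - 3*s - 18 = (s - 2)*(s^2 + 6*s + 9) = (s - 2)*(s + 3)*(s + 3)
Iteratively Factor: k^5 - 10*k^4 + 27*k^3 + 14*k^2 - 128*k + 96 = (k - 1)*(k^4 - 9*k^3 + 18*k^2 + 32*k - 96) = (k - 1)*(k + 2)*(k^3 - 11*k^2 + 40*k - 48) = (k - 3)*(k - 1)*(k + 2)*(k^2 - 8*k + 16) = (k - 4)*(k - 3)*(k - 1)*(k + 2)*(k - 4)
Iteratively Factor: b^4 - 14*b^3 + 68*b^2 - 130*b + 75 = (b - 1)*(b^3 - 13*b^2 + 55*b - 75) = (b - 5)*(b - 1)*(b^2 - 8*b + 15) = (b - 5)^2*(b - 1)*(b - 3)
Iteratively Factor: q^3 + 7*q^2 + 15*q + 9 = (q + 3)*(q^2 + 4*q + 3) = (q + 3)^2*(q + 1)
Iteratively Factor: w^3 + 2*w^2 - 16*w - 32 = (w + 2)*(w^2 - 16) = (w + 2)*(w + 4)*(w - 4)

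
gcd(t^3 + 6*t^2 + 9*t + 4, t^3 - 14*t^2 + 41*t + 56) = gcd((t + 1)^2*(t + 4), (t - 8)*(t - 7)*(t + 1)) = t + 1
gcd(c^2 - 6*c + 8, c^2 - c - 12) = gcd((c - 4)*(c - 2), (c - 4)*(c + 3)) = c - 4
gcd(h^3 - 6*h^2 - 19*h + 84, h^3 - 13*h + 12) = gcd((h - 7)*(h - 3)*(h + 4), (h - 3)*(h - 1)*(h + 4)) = h^2 + h - 12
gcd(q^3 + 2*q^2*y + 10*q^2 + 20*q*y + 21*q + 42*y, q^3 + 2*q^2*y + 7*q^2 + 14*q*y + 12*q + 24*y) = q^2 + 2*q*y + 3*q + 6*y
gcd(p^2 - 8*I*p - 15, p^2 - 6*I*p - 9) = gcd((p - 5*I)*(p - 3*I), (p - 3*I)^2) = p - 3*I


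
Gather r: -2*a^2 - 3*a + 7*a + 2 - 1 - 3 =-2*a^2 + 4*a - 2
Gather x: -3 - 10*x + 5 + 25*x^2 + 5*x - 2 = 25*x^2 - 5*x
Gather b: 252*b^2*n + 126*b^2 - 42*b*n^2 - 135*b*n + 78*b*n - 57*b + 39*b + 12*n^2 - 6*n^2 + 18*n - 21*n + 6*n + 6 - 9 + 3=b^2*(252*n + 126) + b*(-42*n^2 - 57*n - 18) + 6*n^2 + 3*n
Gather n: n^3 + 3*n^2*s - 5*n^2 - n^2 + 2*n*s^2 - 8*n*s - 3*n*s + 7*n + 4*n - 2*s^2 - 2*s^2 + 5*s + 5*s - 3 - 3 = n^3 + n^2*(3*s - 6) + n*(2*s^2 - 11*s + 11) - 4*s^2 + 10*s - 6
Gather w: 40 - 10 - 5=25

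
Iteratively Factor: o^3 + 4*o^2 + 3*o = (o)*(o^2 + 4*o + 3) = o*(o + 3)*(o + 1)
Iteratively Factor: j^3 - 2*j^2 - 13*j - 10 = (j + 1)*(j^2 - 3*j - 10) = (j - 5)*(j + 1)*(j + 2)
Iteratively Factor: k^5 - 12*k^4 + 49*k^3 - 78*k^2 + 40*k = (k)*(k^4 - 12*k^3 + 49*k^2 - 78*k + 40) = k*(k - 5)*(k^3 - 7*k^2 + 14*k - 8) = k*(k - 5)*(k - 1)*(k^2 - 6*k + 8) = k*(k - 5)*(k - 2)*(k - 1)*(k - 4)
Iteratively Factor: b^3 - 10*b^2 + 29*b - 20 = (b - 4)*(b^2 - 6*b + 5) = (b - 5)*(b - 4)*(b - 1)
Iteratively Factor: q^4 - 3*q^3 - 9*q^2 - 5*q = (q + 1)*(q^3 - 4*q^2 - 5*q) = (q - 5)*(q + 1)*(q^2 + q) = q*(q - 5)*(q + 1)*(q + 1)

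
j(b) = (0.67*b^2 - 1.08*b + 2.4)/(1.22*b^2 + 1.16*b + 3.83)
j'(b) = (-2.44*b - 1.16)*(0.67*b^2 - 1.08*b + 2.4)/(1.22*b^2 + 1.16*b + 3.83)^2 + (1.34*b - 1.08)/(1.22*b^2 + 1.16*b + 3.83) = (2.0948*b^2 - 0.7238*b - 6.9204)/(1.4884*b^4 + 2.8304*b^3 + 10.6908*b^2 + 8.8856*b + 14.6689)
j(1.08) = 0.31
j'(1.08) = -0.12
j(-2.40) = 1.10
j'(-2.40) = 0.11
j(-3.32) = 1.00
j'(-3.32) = 0.10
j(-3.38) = 0.99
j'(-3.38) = 0.10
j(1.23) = 0.29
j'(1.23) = -0.09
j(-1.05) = 1.08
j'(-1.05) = -0.25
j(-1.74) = 1.15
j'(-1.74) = 0.02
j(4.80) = 0.34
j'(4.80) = 0.03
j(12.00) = 0.44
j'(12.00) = 0.01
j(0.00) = 0.63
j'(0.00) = -0.47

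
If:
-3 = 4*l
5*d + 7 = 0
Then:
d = -7/5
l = -3/4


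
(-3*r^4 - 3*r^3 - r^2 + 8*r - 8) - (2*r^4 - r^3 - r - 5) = -5*r^4 - 2*r^3 - r^2 + 9*r - 3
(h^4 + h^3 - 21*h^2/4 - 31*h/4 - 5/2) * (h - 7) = h^5 - 6*h^4 - 49*h^3/4 + 29*h^2 + 207*h/4 + 35/2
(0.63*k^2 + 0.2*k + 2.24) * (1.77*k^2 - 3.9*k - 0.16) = 1.1151*k^4 - 2.103*k^3 + 3.084*k^2 - 8.768*k - 0.3584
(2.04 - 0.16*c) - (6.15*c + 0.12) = 1.92 - 6.31*c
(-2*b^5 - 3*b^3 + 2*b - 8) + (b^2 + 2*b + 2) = -2*b^5 - 3*b^3 + b^2 + 4*b - 6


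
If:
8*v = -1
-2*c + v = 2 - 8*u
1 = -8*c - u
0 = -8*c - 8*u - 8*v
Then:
No Solution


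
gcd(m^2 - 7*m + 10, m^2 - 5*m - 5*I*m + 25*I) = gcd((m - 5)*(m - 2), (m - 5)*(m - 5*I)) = m - 5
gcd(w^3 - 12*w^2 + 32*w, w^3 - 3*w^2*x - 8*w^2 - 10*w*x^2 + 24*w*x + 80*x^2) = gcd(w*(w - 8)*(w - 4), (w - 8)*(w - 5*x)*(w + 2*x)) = w - 8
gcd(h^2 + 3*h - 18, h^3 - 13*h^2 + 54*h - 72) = h - 3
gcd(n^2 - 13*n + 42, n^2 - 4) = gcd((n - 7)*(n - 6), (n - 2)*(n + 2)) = 1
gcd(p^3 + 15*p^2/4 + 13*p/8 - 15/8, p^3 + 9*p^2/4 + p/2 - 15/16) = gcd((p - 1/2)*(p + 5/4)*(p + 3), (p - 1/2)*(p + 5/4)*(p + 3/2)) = p^2 + 3*p/4 - 5/8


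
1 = 1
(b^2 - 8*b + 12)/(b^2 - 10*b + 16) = (b - 6)/(b - 8)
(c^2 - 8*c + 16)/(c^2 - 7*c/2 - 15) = 2*(-c^2 + 8*c - 16)/(-2*c^2 + 7*c + 30)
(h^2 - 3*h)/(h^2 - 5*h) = (h - 3)/(h - 5)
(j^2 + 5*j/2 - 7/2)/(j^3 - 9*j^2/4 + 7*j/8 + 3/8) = 4*(2*j + 7)/(8*j^2 - 10*j - 3)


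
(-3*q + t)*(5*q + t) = -15*q^2 + 2*q*t + t^2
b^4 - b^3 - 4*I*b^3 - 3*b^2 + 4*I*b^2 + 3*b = b*(b - 1)*(b - 3*I)*(b - I)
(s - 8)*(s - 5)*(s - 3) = s^3 - 16*s^2 + 79*s - 120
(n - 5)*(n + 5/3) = n^2 - 10*n/3 - 25/3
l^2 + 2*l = l*(l + 2)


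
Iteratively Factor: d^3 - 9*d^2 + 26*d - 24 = (d - 4)*(d^2 - 5*d + 6) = (d - 4)*(d - 2)*(d - 3)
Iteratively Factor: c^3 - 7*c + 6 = (c - 2)*(c^2 + 2*c - 3) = (c - 2)*(c + 3)*(c - 1)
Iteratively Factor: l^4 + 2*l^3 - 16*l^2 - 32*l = (l - 4)*(l^3 + 6*l^2 + 8*l) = (l - 4)*(l + 4)*(l^2 + 2*l) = l*(l - 4)*(l + 4)*(l + 2)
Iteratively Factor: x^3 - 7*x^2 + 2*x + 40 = (x - 4)*(x^2 - 3*x - 10) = (x - 5)*(x - 4)*(x + 2)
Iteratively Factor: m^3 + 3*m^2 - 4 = (m - 1)*(m^2 + 4*m + 4) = (m - 1)*(m + 2)*(m + 2)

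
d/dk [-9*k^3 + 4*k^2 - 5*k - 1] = -27*k^2 + 8*k - 5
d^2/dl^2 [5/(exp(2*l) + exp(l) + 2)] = 5*(2*(2*exp(l) + 1)^2*exp(l) - (4*exp(l) + 1)*(exp(2*l) + exp(l) + 2))*exp(l)/(exp(2*l) + exp(l) + 2)^3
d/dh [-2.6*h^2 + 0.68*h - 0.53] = 0.68 - 5.2*h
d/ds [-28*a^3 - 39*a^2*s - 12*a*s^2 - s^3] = -39*a^2 - 24*a*s - 3*s^2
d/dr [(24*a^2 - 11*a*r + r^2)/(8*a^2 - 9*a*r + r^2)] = 2*a/(a^2 - 2*a*r + r^2)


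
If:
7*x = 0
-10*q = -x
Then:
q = 0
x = 0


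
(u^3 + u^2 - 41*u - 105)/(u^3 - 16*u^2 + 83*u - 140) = (u^2 + 8*u + 15)/(u^2 - 9*u + 20)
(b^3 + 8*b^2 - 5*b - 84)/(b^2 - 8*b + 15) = (b^2 + 11*b + 28)/(b - 5)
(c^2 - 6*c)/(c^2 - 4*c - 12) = c/(c + 2)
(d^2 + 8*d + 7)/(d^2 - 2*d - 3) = (d + 7)/(d - 3)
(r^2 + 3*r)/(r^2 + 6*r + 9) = r/(r + 3)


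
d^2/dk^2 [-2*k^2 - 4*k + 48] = -4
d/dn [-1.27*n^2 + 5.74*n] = 5.74 - 2.54*n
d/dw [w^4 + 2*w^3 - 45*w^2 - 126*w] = 4*w^3 + 6*w^2 - 90*w - 126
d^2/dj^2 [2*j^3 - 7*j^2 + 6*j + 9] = 12*j - 14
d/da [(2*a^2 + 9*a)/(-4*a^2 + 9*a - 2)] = 2*(27*a^2 - 4*a - 9)/(16*a^4 - 72*a^3 + 97*a^2 - 36*a + 4)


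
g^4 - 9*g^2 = g^2*(g - 3)*(g + 3)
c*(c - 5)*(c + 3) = c^3 - 2*c^2 - 15*c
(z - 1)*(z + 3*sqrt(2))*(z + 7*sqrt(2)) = z^3 - z^2 + 10*sqrt(2)*z^2 - 10*sqrt(2)*z + 42*z - 42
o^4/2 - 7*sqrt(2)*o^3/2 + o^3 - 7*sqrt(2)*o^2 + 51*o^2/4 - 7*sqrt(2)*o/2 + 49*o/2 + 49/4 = (o/2 + 1/2)*(o + 1)*(o - 7*sqrt(2)/2)^2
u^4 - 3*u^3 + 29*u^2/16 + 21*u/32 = u*(u - 7/4)*(u - 3/2)*(u + 1/4)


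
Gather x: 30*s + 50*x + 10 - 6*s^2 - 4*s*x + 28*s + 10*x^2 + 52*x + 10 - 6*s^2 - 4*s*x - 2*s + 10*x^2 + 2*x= -12*s^2 + 56*s + 20*x^2 + x*(104 - 8*s) + 20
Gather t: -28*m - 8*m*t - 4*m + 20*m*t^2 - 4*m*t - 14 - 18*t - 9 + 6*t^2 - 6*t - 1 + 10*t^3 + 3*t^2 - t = -32*m + 10*t^3 + t^2*(20*m + 9) + t*(-12*m - 25) - 24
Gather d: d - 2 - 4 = d - 6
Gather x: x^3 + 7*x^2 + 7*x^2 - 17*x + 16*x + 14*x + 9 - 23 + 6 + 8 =x^3 + 14*x^2 + 13*x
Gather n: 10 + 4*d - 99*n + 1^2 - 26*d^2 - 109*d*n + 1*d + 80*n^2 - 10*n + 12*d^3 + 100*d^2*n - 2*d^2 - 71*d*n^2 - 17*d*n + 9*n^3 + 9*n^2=12*d^3 - 28*d^2 + 5*d + 9*n^3 + n^2*(89 - 71*d) + n*(100*d^2 - 126*d - 109) + 11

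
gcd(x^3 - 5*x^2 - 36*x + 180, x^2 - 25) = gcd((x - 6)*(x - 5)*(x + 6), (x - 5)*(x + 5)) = x - 5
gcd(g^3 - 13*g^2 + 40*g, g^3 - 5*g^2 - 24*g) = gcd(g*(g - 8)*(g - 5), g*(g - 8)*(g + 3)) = g^2 - 8*g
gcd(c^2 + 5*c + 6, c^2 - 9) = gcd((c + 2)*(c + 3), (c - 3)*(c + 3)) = c + 3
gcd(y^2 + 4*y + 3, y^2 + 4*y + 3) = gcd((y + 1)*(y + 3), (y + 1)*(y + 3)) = y^2 + 4*y + 3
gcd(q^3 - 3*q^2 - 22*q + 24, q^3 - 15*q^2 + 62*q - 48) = q^2 - 7*q + 6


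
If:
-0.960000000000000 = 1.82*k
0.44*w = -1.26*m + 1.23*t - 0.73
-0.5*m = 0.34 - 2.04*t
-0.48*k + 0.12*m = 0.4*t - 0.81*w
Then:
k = -0.53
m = -0.45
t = 0.06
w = -0.22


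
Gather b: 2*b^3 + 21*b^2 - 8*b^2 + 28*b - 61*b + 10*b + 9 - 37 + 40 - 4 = 2*b^3 + 13*b^2 - 23*b + 8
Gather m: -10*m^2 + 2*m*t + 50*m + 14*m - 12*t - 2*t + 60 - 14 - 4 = -10*m^2 + m*(2*t + 64) - 14*t + 42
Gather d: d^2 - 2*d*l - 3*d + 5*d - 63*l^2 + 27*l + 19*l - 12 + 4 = d^2 + d*(2 - 2*l) - 63*l^2 + 46*l - 8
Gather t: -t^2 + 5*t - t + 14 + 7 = -t^2 + 4*t + 21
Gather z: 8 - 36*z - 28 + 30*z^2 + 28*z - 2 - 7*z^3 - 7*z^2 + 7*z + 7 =-7*z^3 + 23*z^2 - z - 15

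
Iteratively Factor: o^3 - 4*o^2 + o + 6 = (o + 1)*(o^2 - 5*o + 6) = (o - 2)*(o + 1)*(o - 3)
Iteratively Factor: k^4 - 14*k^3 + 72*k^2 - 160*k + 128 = (k - 2)*(k^3 - 12*k^2 + 48*k - 64) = (k - 4)*(k - 2)*(k^2 - 8*k + 16) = (k - 4)^2*(k - 2)*(k - 4)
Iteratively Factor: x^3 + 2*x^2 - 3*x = (x - 1)*(x^2 + 3*x) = (x - 1)*(x + 3)*(x)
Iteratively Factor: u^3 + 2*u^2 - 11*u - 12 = (u - 3)*(u^2 + 5*u + 4) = (u - 3)*(u + 1)*(u + 4)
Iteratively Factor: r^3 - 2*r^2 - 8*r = (r + 2)*(r^2 - 4*r) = (r - 4)*(r + 2)*(r)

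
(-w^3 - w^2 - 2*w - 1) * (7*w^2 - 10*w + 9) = -7*w^5 + 3*w^4 - 13*w^3 + 4*w^2 - 8*w - 9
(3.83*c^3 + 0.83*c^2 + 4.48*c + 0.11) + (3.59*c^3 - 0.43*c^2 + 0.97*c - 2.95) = 7.42*c^3 + 0.4*c^2 + 5.45*c - 2.84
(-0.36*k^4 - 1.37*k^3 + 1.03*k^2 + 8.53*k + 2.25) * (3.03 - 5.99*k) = 2.1564*k^5 + 7.1155*k^4 - 10.3208*k^3 - 47.9738*k^2 + 12.3684*k + 6.8175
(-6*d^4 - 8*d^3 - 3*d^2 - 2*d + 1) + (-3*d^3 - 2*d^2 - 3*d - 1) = -6*d^4 - 11*d^3 - 5*d^2 - 5*d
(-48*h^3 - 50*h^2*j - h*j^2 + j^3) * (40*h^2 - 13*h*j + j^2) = -1920*h^5 - 1376*h^4*j + 562*h^3*j^2 + 3*h^2*j^3 - 14*h*j^4 + j^5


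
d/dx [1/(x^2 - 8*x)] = 2*(4 - x)/(x^2*(x - 8)^2)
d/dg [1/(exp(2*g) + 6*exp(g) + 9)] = 2*(-exp(g) - 3)*exp(g)/(exp(2*g) + 6*exp(g) + 9)^2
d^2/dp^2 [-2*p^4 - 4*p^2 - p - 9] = -24*p^2 - 8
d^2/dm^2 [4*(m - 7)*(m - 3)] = 8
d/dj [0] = 0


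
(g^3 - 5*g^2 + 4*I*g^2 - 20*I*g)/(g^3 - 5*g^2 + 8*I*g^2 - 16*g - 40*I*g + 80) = g/(g + 4*I)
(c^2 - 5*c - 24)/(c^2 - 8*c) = (c + 3)/c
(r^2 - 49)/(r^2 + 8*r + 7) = (r - 7)/(r + 1)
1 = 1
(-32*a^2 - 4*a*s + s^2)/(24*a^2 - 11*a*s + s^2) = (4*a + s)/(-3*a + s)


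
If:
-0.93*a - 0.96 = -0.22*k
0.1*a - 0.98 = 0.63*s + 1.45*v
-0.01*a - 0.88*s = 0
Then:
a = 13.5312831389183*v + 9.14528101802757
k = 57.2004241781548*v + 43.0232333943893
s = -0.153764581124072*v - 0.103923647932131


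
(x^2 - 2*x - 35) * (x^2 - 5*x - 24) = x^4 - 7*x^3 - 49*x^2 + 223*x + 840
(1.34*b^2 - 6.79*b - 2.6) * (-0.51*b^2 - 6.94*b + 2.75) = -0.6834*b^4 - 5.8367*b^3 + 52.1336*b^2 - 0.628499999999999*b - 7.15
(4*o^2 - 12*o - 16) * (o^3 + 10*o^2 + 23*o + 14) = 4*o^5 + 28*o^4 - 44*o^3 - 380*o^2 - 536*o - 224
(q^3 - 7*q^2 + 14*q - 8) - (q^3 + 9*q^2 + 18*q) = -16*q^2 - 4*q - 8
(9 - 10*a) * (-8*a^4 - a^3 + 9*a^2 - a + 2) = 80*a^5 - 62*a^4 - 99*a^3 + 91*a^2 - 29*a + 18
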